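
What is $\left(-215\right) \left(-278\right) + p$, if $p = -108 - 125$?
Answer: $59537$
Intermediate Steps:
$p = -233$
$\left(-215\right) \left(-278\right) + p = \left(-215\right) \left(-278\right) - 233 = 59770 - 233 = 59537$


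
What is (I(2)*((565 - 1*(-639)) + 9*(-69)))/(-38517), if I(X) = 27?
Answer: -5247/12839 ≈ -0.40868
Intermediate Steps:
(I(2)*((565 - 1*(-639)) + 9*(-69)))/(-38517) = (27*((565 - 1*(-639)) + 9*(-69)))/(-38517) = (27*((565 + 639) - 621))*(-1/38517) = (27*(1204 - 621))*(-1/38517) = (27*583)*(-1/38517) = 15741*(-1/38517) = -5247/12839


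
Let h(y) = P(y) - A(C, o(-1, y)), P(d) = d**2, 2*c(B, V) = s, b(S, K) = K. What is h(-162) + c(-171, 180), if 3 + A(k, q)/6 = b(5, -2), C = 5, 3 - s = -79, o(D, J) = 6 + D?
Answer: 26315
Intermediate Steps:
s = 82 (s = 3 - 1*(-79) = 3 + 79 = 82)
A(k, q) = -30 (A(k, q) = -18 + 6*(-2) = -18 - 12 = -30)
c(B, V) = 41 (c(B, V) = (1/2)*82 = 41)
h(y) = 30 + y**2 (h(y) = y**2 - 1*(-30) = y**2 + 30 = 30 + y**2)
h(-162) + c(-171, 180) = (30 + (-162)**2) + 41 = (30 + 26244) + 41 = 26274 + 41 = 26315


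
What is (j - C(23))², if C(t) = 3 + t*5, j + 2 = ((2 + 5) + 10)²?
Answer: 28561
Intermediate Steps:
j = 287 (j = -2 + ((2 + 5) + 10)² = -2 + (7 + 10)² = -2 + 17² = -2 + 289 = 287)
C(t) = 3 + 5*t
(j - C(23))² = (287 - (3 + 5*23))² = (287 - (3 + 115))² = (287 - 1*118)² = (287 - 118)² = 169² = 28561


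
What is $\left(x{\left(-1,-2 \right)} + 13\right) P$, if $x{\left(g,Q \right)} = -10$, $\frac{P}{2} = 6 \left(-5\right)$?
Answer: $-180$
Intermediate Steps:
$P = -60$ ($P = 2 \cdot 6 \left(-5\right) = 2 \left(-30\right) = -60$)
$\left(x{\left(-1,-2 \right)} + 13\right) P = \left(-10 + 13\right) \left(-60\right) = 3 \left(-60\right) = -180$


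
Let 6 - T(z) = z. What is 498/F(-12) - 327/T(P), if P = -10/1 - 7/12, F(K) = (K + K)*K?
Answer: -171835/9552 ≈ -17.989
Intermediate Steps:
F(K) = 2*K**2 (F(K) = (2*K)*K = 2*K**2)
P = -127/12 (P = -10*1 - 7*1/12 = -10 - 7/12 = -127/12 ≈ -10.583)
T(z) = 6 - z
498/F(-12) - 327/T(P) = 498/((2*(-12)**2)) - 327/(6 - 1*(-127/12)) = 498/((2*144)) - 327/(6 + 127/12) = 498/288 - 327/199/12 = 498*(1/288) - 327*12/199 = 83/48 - 3924/199 = -171835/9552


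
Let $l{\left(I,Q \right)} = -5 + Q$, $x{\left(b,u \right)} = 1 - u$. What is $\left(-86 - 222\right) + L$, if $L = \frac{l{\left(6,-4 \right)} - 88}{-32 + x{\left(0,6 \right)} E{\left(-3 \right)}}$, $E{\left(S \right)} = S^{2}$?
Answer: $- \frac{23619}{77} \approx -306.74$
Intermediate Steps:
$L = \frac{97}{77}$ ($L = \frac{\left(-5 - 4\right) - 88}{-32 + \left(1 - 6\right) \left(-3\right)^{2}} = \frac{-9 - 88}{-32 + \left(1 - 6\right) 9} = - \frac{97}{-32 - 45} = - \frac{97}{-77} = \left(-97\right) \left(- \frac{1}{77}\right) = \frac{97}{77} \approx 1.2597$)
$\left(-86 - 222\right) + L = \left(-86 - 222\right) + \frac{97}{77} = -308 + \frac{97}{77} = - \frac{23619}{77}$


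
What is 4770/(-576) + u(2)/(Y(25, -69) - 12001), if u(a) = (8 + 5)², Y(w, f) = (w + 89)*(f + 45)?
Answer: -3910713/471584 ≈ -8.2927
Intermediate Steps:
Y(w, f) = (45 + f)*(89 + w) (Y(w, f) = (89 + w)*(45 + f) = (45 + f)*(89 + w))
u(a) = 169 (u(a) = 13² = 169)
4770/(-576) + u(2)/(Y(25, -69) - 12001) = 4770/(-576) + 169/((4005 + 45*25 + 89*(-69) - 69*25) - 12001) = 4770*(-1/576) + 169/((4005 + 1125 - 6141 - 1725) - 12001) = -265/32 + 169/(-2736 - 12001) = -265/32 + 169/(-14737) = -265/32 + 169*(-1/14737) = -265/32 - 169/14737 = -3910713/471584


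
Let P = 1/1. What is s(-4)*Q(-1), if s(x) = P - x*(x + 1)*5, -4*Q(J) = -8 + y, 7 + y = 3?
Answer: -177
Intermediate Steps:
y = -4 (y = -7 + 3 = -4)
Q(J) = 3 (Q(J) = -(-8 - 4)/4 = -¼*(-12) = 3)
P = 1
s(x) = 1 - 5*x*(1 + x) (s(x) = 1 - x*(x + 1)*5 = 1 - x*(1 + x)*5 = 1 - 5*x*(1 + x))
s(-4)*Q(-1) = (1 - 5*(-4) - 5*(-4)²)*3 = (1 + 20 - 5*16)*3 = (1 + 20 - 80)*3 = -59*3 = -177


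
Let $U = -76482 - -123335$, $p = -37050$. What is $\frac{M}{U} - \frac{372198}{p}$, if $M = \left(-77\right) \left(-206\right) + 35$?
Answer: $\frac{3004596124}{289317275} \approx 10.385$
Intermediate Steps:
$U = 46853$ ($U = -76482 + 123335 = 46853$)
$M = 15897$ ($M = 15862 + 35 = 15897$)
$\frac{M}{U} - \frac{372198}{p} = \frac{15897}{46853} - \frac{372198}{-37050} = 15897 \cdot \frac{1}{46853} - - \frac{62033}{6175} = \frac{15897}{46853} + \frac{62033}{6175} = \frac{3004596124}{289317275}$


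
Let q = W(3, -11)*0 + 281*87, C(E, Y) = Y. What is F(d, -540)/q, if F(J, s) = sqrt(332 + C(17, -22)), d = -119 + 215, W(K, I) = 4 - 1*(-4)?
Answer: sqrt(310)/24447 ≈ 0.00072020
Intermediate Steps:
W(K, I) = 8 (W(K, I) = 4 + 4 = 8)
d = 96
F(J, s) = sqrt(310) (F(J, s) = sqrt(332 - 22) = sqrt(310))
q = 24447 (q = 8*0 + 281*87 = 0 + 24447 = 24447)
F(d, -540)/q = sqrt(310)/24447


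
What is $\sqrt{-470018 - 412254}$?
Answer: $4 i \sqrt{55142} \approx 939.29 i$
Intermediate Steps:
$\sqrt{-470018 - 412254} = \sqrt{-882272} = 4 i \sqrt{55142}$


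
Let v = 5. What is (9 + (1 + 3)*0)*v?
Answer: 45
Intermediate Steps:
(9 + (1 + 3)*0)*v = (9 + (1 + 3)*0)*5 = (9 + 4*0)*5 = (9 + 0)*5 = 9*5 = 45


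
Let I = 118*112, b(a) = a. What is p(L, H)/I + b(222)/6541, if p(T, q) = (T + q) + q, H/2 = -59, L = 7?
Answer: 1436063/86445856 ≈ 0.016612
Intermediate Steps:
H = -118 (H = 2*(-59) = -118)
p(T, q) = T + 2*q
I = 13216
p(L, H)/I + b(222)/6541 = (7 + 2*(-118))/13216 + 222/6541 = (7 - 236)*(1/13216) + 222*(1/6541) = -229*1/13216 + 222/6541 = -229/13216 + 222/6541 = 1436063/86445856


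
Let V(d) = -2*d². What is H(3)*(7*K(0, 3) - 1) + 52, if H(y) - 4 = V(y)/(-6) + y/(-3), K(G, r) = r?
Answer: 172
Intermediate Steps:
H(y) = 4 - y/3 + y²/3 (H(y) = 4 + (-2*y²/(-6) + y/(-3)) = 4 + (-2*y²*(-⅙) + y*(-⅓)) = 4 + (y²/3 - y/3) = 4 + (-y/3 + y²/3) = 4 - y/3 + y²/3)
H(3)*(7*K(0, 3) - 1) + 52 = (4 - ⅓*3 + (⅓)*3²)*(7*3 - 1) + 52 = (4 - 1 + (⅓)*9)*(21 - 1) + 52 = (4 - 1 + 3)*20 + 52 = 6*20 + 52 = 120 + 52 = 172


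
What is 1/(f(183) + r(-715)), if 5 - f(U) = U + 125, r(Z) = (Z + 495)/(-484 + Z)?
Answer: -109/33007 ≈ -0.0033023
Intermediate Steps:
r(Z) = (495 + Z)/(-484 + Z)
f(U) = -120 - U (f(U) = 5 - (U + 125) = 5 - (125 + U) = 5 + (-125 - U) = -120 - U)
1/(f(183) + r(-715)) = 1/((-120 - 1*183) + (495 - 715)/(-484 - 715)) = 1/((-120 - 183) - 220/(-1199)) = 1/(-303 - 1/1199*(-220)) = 1/(-303 + 20/109) = 1/(-33007/109) = -109/33007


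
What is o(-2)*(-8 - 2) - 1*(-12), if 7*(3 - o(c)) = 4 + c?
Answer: -106/7 ≈ -15.143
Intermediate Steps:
o(c) = 17/7 - c/7 (o(c) = 3 - (4 + c)/7 = 3 + (-4/7 - c/7) = 17/7 - c/7)
o(-2)*(-8 - 2) - 1*(-12) = (17/7 - 1/7*(-2))*(-8 - 2) - 1*(-12) = (17/7 + 2/7)*(-10) + 12 = (19/7)*(-10) + 12 = -190/7 + 12 = -106/7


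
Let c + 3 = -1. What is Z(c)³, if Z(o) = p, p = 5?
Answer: 125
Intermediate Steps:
c = -4 (c = -3 - 1 = -4)
Z(o) = 5
Z(c)³ = 5³ = 125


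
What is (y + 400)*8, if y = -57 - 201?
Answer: 1136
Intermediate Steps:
y = -258
(y + 400)*8 = (-258 + 400)*8 = 142*8 = 1136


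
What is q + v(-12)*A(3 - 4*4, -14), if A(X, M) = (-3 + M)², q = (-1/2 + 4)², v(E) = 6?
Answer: 6985/4 ≈ 1746.3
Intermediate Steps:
q = 49/4 (q = (-1*½ + 4)² = (-½ + 4)² = (7/2)² = 49/4 ≈ 12.250)
q + v(-12)*A(3 - 4*4, -14) = 49/4 + 6*(-3 - 14)² = 49/4 + 6*(-17)² = 49/4 + 6*289 = 49/4 + 1734 = 6985/4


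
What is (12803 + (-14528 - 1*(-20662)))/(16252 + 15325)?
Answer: 18937/31577 ≈ 0.59971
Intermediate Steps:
(12803 + (-14528 - 1*(-20662)))/(16252 + 15325) = (12803 + (-14528 + 20662))/31577 = (12803 + 6134)*(1/31577) = 18937*(1/31577) = 18937/31577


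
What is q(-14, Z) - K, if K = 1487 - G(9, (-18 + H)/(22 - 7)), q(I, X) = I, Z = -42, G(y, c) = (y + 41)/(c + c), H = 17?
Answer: -1876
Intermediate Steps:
G(y, c) = (41 + y)/(2*c) (G(y, c) = (41 + y)/((2*c)) = (41 + y)*(1/(2*c)) = (41 + y)/(2*c))
K = 1862 (K = 1487 - (41 + 9)/(2*((-18 + 17)/(22 - 7))) = 1487 - 50/(2*((-1/15))) = 1487 - 50/(2*((-1*1/15))) = 1487 - 50/(2*(-1/15)) = 1487 - (-15)*50/2 = 1487 - 1*(-375) = 1487 + 375 = 1862)
q(-14, Z) - K = -14 - 1*1862 = -14 - 1862 = -1876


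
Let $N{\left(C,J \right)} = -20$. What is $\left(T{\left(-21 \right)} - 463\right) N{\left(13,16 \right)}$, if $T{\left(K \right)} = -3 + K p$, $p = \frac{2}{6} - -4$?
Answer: $11140$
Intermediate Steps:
$p = \frac{13}{3}$ ($p = 2 \cdot \frac{1}{6} + 4 = \frac{1}{3} + 4 = \frac{13}{3} \approx 4.3333$)
$T{\left(K \right)} = -3 + \frac{13 K}{3}$ ($T{\left(K \right)} = -3 + K \frac{13}{3} = -3 + \frac{13 K}{3}$)
$\left(T{\left(-21 \right)} - 463\right) N{\left(13,16 \right)} = \left(\left(-3 + \frac{13}{3} \left(-21\right)\right) - 463\right) \left(-20\right) = \left(\left(-3 - 91\right) - 463\right) \left(-20\right) = \left(-94 - 463\right) \left(-20\right) = \left(-557\right) \left(-20\right) = 11140$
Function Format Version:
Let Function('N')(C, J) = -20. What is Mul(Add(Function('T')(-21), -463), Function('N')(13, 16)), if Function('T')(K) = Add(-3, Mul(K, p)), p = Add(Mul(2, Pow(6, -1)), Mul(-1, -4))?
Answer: 11140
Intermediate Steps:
p = Rational(13, 3) (p = Add(Mul(2, Rational(1, 6)), 4) = Add(Rational(1, 3), 4) = Rational(13, 3) ≈ 4.3333)
Function('T')(K) = Add(-3, Mul(Rational(13, 3), K)) (Function('T')(K) = Add(-3, Mul(K, Rational(13, 3))) = Add(-3, Mul(Rational(13, 3), K)))
Mul(Add(Function('T')(-21), -463), Function('N')(13, 16)) = Mul(Add(Add(-3, Mul(Rational(13, 3), -21)), -463), -20) = Mul(Add(Add(-3, -91), -463), -20) = Mul(Add(-94, -463), -20) = Mul(-557, -20) = 11140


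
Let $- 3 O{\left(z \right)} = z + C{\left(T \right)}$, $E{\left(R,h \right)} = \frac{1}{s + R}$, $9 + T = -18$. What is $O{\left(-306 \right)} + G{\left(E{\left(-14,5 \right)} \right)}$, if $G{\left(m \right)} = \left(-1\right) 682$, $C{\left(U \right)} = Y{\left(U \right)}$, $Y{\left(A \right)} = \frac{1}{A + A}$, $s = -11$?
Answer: $- \frac{93959}{162} \approx -579.99$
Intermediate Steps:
$T = -27$ ($T = -9 - 18 = -27$)
$Y{\left(A \right)} = \frac{1}{2 A}$
$C{\left(U \right)} = \frac{1}{2 U}$
$E{\left(R,h \right)} = \frac{1}{-11 + R}$
$G{\left(m \right)} = -682$
$O{\left(z \right)} = \frac{1}{162} - \frac{z}{3}$ ($O{\left(z \right)} = - \frac{z + \frac{1}{2 \left(-27\right)}}{3} = - \frac{z + \frac{1}{2} \left(- \frac{1}{27}\right)}{3} = - \frac{z - \frac{1}{54}}{3} = - \frac{- \frac{1}{54} + z}{3} = \frac{1}{162} - \frac{z}{3}$)
$O{\left(-306 \right)} + G{\left(E{\left(-14,5 \right)} \right)} = \left(\frac{1}{162} - -102\right) - 682 = \left(\frac{1}{162} + 102\right) - 682 = \frac{16525}{162} - 682 = - \frac{93959}{162}$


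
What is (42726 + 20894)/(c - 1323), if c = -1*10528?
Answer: -63620/11851 ≈ -5.3683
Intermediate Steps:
c = -10528
(42726 + 20894)/(c - 1323) = (42726 + 20894)/(-10528 - 1323) = 63620/(-11851) = 63620*(-1/11851) = -63620/11851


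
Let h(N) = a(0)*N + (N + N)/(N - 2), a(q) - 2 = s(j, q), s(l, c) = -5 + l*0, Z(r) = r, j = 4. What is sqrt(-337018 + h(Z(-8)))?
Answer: 9*I*sqrt(104010)/5 ≈ 580.51*I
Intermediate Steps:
s(l, c) = -5 (s(l, c) = -5 + 0 = -5)
a(q) = -3 (a(q) = 2 - 5 = -3)
h(N) = -3*N + 2*N/(-2 + N) (h(N) = -3*N + (N + N)/(N - 2) = -3*N + (2*N)/(-2 + N) = -3*N + 2*N/(-2 + N))
sqrt(-337018 + h(Z(-8))) = sqrt(-337018 - 8*(8 - 3*(-8))/(-2 - 8)) = sqrt(-337018 - 8*(8 + 24)/(-10)) = sqrt(-337018 - 8*(-1/10)*32) = sqrt(-337018 + 128/5) = sqrt(-1684962/5) = 9*I*sqrt(104010)/5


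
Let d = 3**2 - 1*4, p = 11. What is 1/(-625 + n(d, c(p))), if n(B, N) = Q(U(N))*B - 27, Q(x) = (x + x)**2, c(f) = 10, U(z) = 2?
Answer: -1/572 ≈ -0.0017483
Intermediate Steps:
Q(x) = 4*x**2 (Q(x) = (2*x)**2 = 4*x**2)
d = 5 (d = 9 - 4 = 5)
n(B, N) = -27 + 16*B (n(B, N) = (4*2**2)*B - 27 = (4*4)*B - 27 = 16*B - 27 = -27 + 16*B)
1/(-625 + n(d, c(p))) = 1/(-625 + (-27 + 16*5)) = 1/(-625 + (-27 + 80)) = 1/(-625 + 53) = 1/(-572) = -1/572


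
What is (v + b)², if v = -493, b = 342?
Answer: 22801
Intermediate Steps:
(v + b)² = (-493 + 342)² = (-151)² = 22801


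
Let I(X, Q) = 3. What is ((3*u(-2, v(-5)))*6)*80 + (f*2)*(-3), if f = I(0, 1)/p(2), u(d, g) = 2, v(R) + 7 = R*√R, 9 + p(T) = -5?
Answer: 20169/7 ≈ 2881.3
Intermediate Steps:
p(T) = -14 (p(T) = -9 - 5 = -14)
v(R) = -7 + R^(3/2) (v(R) = -7 + R*√R = -7 + R^(3/2))
f = -3/14 (f = 3/(-14) = 3*(-1/14) = -3/14 ≈ -0.21429)
((3*u(-2, v(-5)))*6)*80 + (f*2)*(-3) = ((3*2)*6)*80 - 3/14*2*(-3) = (6*6)*80 - 3/7*(-3) = 36*80 + 9/7 = 2880 + 9/7 = 20169/7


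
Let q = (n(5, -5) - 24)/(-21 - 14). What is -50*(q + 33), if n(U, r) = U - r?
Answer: -1670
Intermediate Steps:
q = 2/5 (q = ((5 - 1*(-5)) - 24)/(-21 - 14) = ((5 + 5) - 24)/(-35) = (10 - 24)*(-1/35) = -14*(-1/35) = 2/5 ≈ 0.40000)
-50*(q + 33) = -50*(2/5 + 33) = -50*167/5 = -1670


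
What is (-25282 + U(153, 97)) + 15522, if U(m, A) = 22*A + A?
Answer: -7529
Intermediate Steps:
U(m, A) = 23*A
(-25282 + U(153, 97)) + 15522 = (-25282 + 23*97) + 15522 = (-25282 + 2231) + 15522 = -23051 + 15522 = -7529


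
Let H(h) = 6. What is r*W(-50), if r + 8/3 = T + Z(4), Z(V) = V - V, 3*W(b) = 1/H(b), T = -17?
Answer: -59/54 ≈ -1.0926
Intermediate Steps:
W(b) = 1/18 (W(b) = (⅓)/6 = (⅓)*(⅙) = 1/18)
Z(V) = 0
r = -59/3 (r = -8/3 + (-17 + 0) = -8/3 - 17 = -59/3 ≈ -19.667)
r*W(-50) = -59/3*1/18 = -59/54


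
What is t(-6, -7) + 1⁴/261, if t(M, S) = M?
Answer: -1565/261 ≈ -5.9962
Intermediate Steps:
t(-6, -7) + 1⁴/261 = -6 + 1⁴/261 = -6 + 1*(1/261) = -6 + 1/261 = -1565/261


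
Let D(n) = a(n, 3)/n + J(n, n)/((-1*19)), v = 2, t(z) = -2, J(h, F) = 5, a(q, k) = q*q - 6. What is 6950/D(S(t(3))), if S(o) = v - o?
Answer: 52820/17 ≈ 3107.1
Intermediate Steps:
a(q, k) = -6 + q**2 (a(q, k) = q**2 - 6 = -6 + q**2)
S(o) = 2 - o
D(n) = -5/19 + (-6 + n**2)/n (D(n) = (-6 + n**2)/n + 5/((-1*19)) = (-6 + n**2)/n + 5/(-19) = (-6 + n**2)/n + 5*(-1/19) = (-6 + n**2)/n - 5/19 = -5/19 + (-6 + n**2)/n)
6950/D(S(t(3))) = 6950/(-5/19 + (2 - 1*(-2)) - 6/(2 - 1*(-2))) = 6950/(-5/19 + (2 + 2) - 6/(2 + 2)) = 6950/(-5/19 + 4 - 6/4) = 6950/(-5/19 + 4 - 6*1/4) = 6950/(-5/19 + 4 - 3/2) = 6950/(85/38) = 6950*(38/85) = 52820/17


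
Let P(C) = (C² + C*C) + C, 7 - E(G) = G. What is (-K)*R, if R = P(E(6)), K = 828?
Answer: -2484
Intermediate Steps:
E(G) = 7 - G
P(C) = C + 2*C² (P(C) = (C² + C²) + C = 2*C² + C = C + 2*C²)
R = 3 (R = (7 - 1*6)*(1 + 2*(7 - 1*6)) = (7 - 6)*(1 + 2*(7 - 6)) = 1*(1 + 2*1) = 1*(1 + 2) = 1*3 = 3)
(-K)*R = -1*828*3 = -828*3 = -2484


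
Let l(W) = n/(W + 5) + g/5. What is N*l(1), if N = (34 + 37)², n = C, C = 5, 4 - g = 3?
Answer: 156271/30 ≈ 5209.0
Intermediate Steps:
g = 1 (g = 4 - 1*3 = 4 - 3 = 1)
n = 5
l(W) = ⅕ + 5/(5 + W) (l(W) = 5/(W + 5) + 1/5 = 5/(5 + W) + 1*(⅕) = 5/(5 + W) + ⅕ = ⅕ + 5/(5 + W))
N = 5041 (N = 71² = 5041)
N*l(1) = 5041*((30 + 1)/(5*(5 + 1))) = 5041*((⅕)*31/6) = 5041*((⅕)*(⅙)*31) = 5041*(31/30) = 156271/30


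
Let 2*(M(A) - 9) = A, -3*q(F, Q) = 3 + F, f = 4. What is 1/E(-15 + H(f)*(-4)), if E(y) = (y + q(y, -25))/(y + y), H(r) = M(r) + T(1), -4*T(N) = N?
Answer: 348/119 ≈ 2.9244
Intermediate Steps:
T(N) = -N/4
q(F, Q) = -1 - F/3 (q(F, Q) = -(3 + F)/3 = -1 - F/3)
M(A) = 9 + A/2
H(r) = 35/4 + r/2 (H(r) = (9 + r/2) - ¼*1 = (9 + r/2) - ¼ = 35/4 + r/2)
E(y) = (-1 + 2*y/3)/(2*y) (E(y) = (y + (-1 - y/3))/(y + y) = (-1 + 2*y/3)/((2*y)) = (-1 + 2*y/3)*(1/(2*y)) = (-1 + 2*y/3)/(2*y))
1/E(-15 + H(f)*(-4)) = 1/((-3 + 2*(-15 + (35/4 + (½)*4)*(-4)))/(6*(-15 + (35/4 + (½)*4)*(-4)))) = 1/((-3 + 2*(-15 + (35/4 + 2)*(-4)))/(6*(-15 + (35/4 + 2)*(-4)))) = 1/((-3 + 2*(-15 + (43/4)*(-4)))/(6*(-15 + (43/4)*(-4)))) = 1/((-3 + 2*(-15 - 43))/(6*(-15 - 43))) = 1/((⅙)*(-3 + 2*(-58))/(-58)) = 1/((⅙)*(-1/58)*(-3 - 116)) = 1/((⅙)*(-1/58)*(-119)) = 1/(119/348) = 348/119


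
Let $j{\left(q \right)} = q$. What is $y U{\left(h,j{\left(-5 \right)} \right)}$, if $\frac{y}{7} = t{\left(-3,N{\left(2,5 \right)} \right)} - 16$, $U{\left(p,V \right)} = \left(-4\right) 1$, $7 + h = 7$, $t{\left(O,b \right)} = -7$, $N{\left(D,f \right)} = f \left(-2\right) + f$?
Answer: $644$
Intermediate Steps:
$N{\left(D,f \right)} = - f$ ($N{\left(D,f \right)} = - 2 f + f = - f$)
$h = 0$ ($h = -7 + 7 = 0$)
$U{\left(p,V \right)} = -4$
$y = -161$ ($y = 7 \left(-7 - 16\right) = 7 \left(-23\right) = -161$)
$y U{\left(h,j{\left(-5 \right)} \right)} = \left(-161\right) \left(-4\right) = 644$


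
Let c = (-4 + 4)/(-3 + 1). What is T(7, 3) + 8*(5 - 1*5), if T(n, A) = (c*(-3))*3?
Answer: 0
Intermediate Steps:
c = 0 (c = 0/(-2) = 0*(-½) = 0)
T(n, A) = 0 (T(n, A) = (0*(-3))*3 = 0*3 = 0)
T(7, 3) + 8*(5 - 1*5) = 0 + 8*(5 - 1*5) = 0 + 8*(5 - 5) = 0 + 8*0 = 0 + 0 = 0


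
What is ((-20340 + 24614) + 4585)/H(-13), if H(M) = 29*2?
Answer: 8859/58 ≈ 152.74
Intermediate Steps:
H(M) = 58
((-20340 + 24614) + 4585)/H(-13) = ((-20340 + 24614) + 4585)/58 = (4274 + 4585)*(1/58) = 8859*(1/58) = 8859/58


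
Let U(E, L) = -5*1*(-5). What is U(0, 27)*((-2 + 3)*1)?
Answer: 25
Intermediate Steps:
U(E, L) = 25 (U(E, L) = -5*(-5) = 25)
U(0, 27)*((-2 + 3)*1) = 25*((-2 + 3)*1) = 25*(1*1) = 25*1 = 25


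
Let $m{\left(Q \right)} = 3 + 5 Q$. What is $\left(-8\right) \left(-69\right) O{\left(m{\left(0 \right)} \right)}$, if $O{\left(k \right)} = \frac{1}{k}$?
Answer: $184$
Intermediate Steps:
$\left(-8\right) \left(-69\right) O{\left(m{\left(0 \right)} \right)} = \frac{\left(-8\right) \left(-69\right)}{3 + 5 \cdot 0} = \frac{552}{3 + 0} = \frac{552}{3} = 552 \cdot \frac{1}{3} = 184$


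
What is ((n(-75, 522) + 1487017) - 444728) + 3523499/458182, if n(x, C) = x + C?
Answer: 477766389451/458182 ≈ 1.0427e+6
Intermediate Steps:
n(x, C) = C + x
((n(-75, 522) + 1487017) - 444728) + 3523499/458182 = (((522 - 75) + 1487017) - 444728) + 3523499/458182 = ((447 + 1487017) - 444728) + 3523499*(1/458182) = (1487464 - 444728) + 3523499/458182 = 1042736 + 3523499/458182 = 477766389451/458182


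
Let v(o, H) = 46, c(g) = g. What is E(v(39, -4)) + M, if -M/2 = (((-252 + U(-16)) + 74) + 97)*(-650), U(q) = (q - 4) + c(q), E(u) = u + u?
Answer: -152008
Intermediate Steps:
E(u) = 2*u
U(q) = -4 + 2*q (U(q) = (q - 4) + q = (-4 + q) + q = -4 + 2*q)
M = -152100 (M = -2*(((-252 + (-4 + 2*(-16))) + 74) + 97)*(-650) = -2*(((-252 + (-4 - 32)) + 74) + 97)*(-650) = -2*(((-252 - 36) + 74) + 97)*(-650) = -2*((-288 + 74) + 97)*(-650) = -2*(-214 + 97)*(-650) = -(-234)*(-650) = -2*76050 = -152100)
E(v(39, -4)) + M = 2*46 - 152100 = 92 - 152100 = -152008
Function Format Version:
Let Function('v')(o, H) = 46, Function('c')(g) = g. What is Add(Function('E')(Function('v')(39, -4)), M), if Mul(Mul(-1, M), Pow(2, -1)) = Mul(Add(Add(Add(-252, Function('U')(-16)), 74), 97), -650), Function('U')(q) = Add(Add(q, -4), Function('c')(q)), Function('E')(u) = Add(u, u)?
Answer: -152008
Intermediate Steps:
Function('E')(u) = Mul(2, u)
Function('U')(q) = Add(-4, Mul(2, q)) (Function('U')(q) = Add(Add(q, -4), q) = Add(Add(-4, q), q) = Add(-4, Mul(2, q)))
M = -152100 (M = Mul(-2, Mul(Add(Add(Add(-252, Add(-4, Mul(2, -16))), 74), 97), -650)) = Mul(-2, Mul(Add(Add(Add(-252, Add(-4, -32)), 74), 97), -650)) = Mul(-2, Mul(Add(Add(Add(-252, -36), 74), 97), -650)) = Mul(-2, Mul(Add(Add(-288, 74), 97), -650)) = Mul(-2, Mul(Add(-214, 97), -650)) = Mul(-2, Mul(-117, -650)) = Mul(-2, 76050) = -152100)
Add(Function('E')(Function('v')(39, -4)), M) = Add(Mul(2, 46), -152100) = Add(92, -152100) = -152008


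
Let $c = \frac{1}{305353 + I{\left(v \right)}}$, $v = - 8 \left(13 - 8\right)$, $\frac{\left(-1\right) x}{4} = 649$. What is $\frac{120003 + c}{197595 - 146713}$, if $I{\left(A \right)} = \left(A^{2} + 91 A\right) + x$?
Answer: $\frac{18043471076}{7650541197} \approx 2.3585$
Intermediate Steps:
$x = -2596$ ($x = \left(-4\right) 649 = -2596$)
$v = -40$ ($v = \left(-8\right) 5 = -40$)
$I{\left(A \right)} = -2596 + A^{2} + 91 A$ ($I{\left(A \right)} = \left(A^{2} + 91 A\right) - 2596 = -2596 + A^{2} + 91 A$)
$c = \frac{1}{300717}$ ($c = \frac{1}{305353 + \left(-2596 + \left(-40\right)^{2} + 91 \left(-40\right)\right)} = \frac{1}{305353 - 4636} = \frac{1}{300717} \approx 3.3254 \cdot 10^{-6}$)
$\frac{120003 + c}{197595 - 146713} = \frac{120003 + \frac{1}{300717}}{197595 - 146713} = \frac{36086942152}{300717 \cdot 50882} = \frac{36086942152}{300717} \cdot \frac{1}{50882} = \frac{18043471076}{7650541197}$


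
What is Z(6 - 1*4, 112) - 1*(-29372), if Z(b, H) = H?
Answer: 29484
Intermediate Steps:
Z(6 - 1*4, 112) - 1*(-29372) = 112 - 1*(-29372) = 112 + 29372 = 29484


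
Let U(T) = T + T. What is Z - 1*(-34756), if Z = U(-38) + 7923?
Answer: 42603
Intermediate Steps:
U(T) = 2*T
Z = 7847 (Z = 2*(-38) + 7923 = -76 + 7923 = 7847)
Z - 1*(-34756) = 7847 - 1*(-34756) = 7847 + 34756 = 42603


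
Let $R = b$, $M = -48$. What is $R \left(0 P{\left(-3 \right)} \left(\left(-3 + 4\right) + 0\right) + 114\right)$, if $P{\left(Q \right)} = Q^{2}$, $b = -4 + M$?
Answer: $-5928$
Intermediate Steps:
$b = -52$ ($b = -4 - 48 = -52$)
$R = -52$
$R \left(0 P{\left(-3 \right)} \left(\left(-3 + 4\right) + 0\right) + 114\right) = - 52 \left(0 \left(-3\right)^{2} \left(\left(-3 + 4\right) + 0\right) + 114\right) = - 52 \left(0 \cdot 9 \left(1 + 0\right) + 114\right) = - 52 \left(0 \cdot 1 + 114\right) = - 52 \left(0 + 114\right) = \left(-52\right) 114 = -5928$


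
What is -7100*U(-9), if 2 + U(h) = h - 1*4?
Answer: 106500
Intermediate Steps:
U(h) = -6 + h (U(h) = -2 + (h - 1*4) = -2 + (h - 4) = -2 + (-4 + h) = -6 + h)
-7100*U(-9) = -7100*(-6 - 9) = -7100*(-15) = 106500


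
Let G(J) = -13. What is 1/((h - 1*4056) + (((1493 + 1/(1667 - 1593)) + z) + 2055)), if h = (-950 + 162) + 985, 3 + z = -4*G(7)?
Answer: -74/19387 ≈ -0.0038170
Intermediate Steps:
z = 49 (z = -3 - 4*(-13) = -3 + 52 = 49)
h = 197 (h = -788 + 985 = 197)
1/((h - 1*4056) + (((1493 + 1/(1667 - 1593)) + z) + 2055)) = 1/((197 - 1*4056) + (((1493 + 1/(1667 - 1593)) + 49) + 2055)) = 1/((197 - 4056) + (((1493 + 1/74) + 49) + 2055)) = 1/(-3859 + (((1493 + 1/74) + 49) + 2055)) = 1/(-3859 + ((110483/74 + 49) + 2055)) = 1/(-3859 + (114109/74 + 2055)) = 1/(-3859 + 266179/74) = 1/(-19387/74) = -74/19387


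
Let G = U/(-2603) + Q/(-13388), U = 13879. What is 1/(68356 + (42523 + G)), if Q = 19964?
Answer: 8712241/965945125253 ≈ 9.0194e-6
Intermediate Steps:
G = -59444586/8712241 (G = 13879/(-2603) + 19964/(-13388) = 13879*(-1/2603) + 19964*(-1/13388) = -13879/2603 - 4991/3347 = -59444586/8712241 ≈ -6.8231)
1/(68356 + (42523 + G)) = 1/(68356 + (42523 - 59444586/8712241)) = 1/(68356 + 370411179457/8712241) = 1/(965945125253/8712241) = 8712241/965945125253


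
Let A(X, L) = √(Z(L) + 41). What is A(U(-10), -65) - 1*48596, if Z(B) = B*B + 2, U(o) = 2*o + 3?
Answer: -48596 + 2*√1067 ≈ -48531.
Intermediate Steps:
U(o) = 3 + 2*o
Z(B) = 2 + B² (Z(B) = B² + 2 = 2 + B²)
A(X, L) = √(43 + L²) (A(X, L) = √((2 + L²) + 41) = √(43 + L²))
A(U(-10), -65) - 1*48596 = √(43 + (-65)²) - 1*48596 = √(43 + 4225) - 48596 = √4268 - 48596 = 2*√1067 - 48596 = -48596 + 2*√1067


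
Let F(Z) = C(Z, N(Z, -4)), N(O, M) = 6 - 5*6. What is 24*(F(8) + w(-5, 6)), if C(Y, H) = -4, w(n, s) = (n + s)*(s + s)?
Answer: 192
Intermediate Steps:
N(O, M) = -24 (N(O, M) = 6 - 30 = -24)
w(n, s) = 2*s*(n + s) (w(n, s) = (n + s)*(2*s) = 2*s*(n + s))
F(Z) = -4
24*(F(8) + w(-5, 6)) = 24*(-4 + 2*6*(-5 + 6)) = 24*(-4 + 2*6*1) = 24*(-4 + 12) = 24*8 = 192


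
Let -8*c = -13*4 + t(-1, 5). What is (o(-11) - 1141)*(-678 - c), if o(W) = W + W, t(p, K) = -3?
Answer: 6372077/8 ≈ 7.9651e+5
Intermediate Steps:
o(W) = 2*W
c = 55/8 (c = -(-13*4 - 3)/8 = -(-52 - 3)/8 = -⅛*(-55) = 55/8 ≈ 6.8750)
(o(-11) - 1141)*(-678 - c) = (2*(-11) - 1141)*(-678 - 1*55/8) = (-22 - 1141)*(-678 - 55/8) = -1163*(-5479/8) = 6372077/8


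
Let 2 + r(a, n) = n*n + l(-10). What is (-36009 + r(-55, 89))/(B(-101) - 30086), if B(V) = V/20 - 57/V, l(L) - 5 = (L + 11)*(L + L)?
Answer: 56772100/60782781 ≈ 0.93402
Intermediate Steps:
l(L) = 5 + 2*L*(11 + L) (l(L) = 5 + (L + 11)*(L + L) = 5 + (11 + L)*(2*L) = 5 + 2*L*(11 + L))
r(a, n) = -17 + n² (r(a, n) = -2 + (n*n + (5 + 2*(-10)² + 22*(-10))) = -2 + (n² + (5 + 2*100 - 220)) = -2 + (n² + (5 + 200 - 220)) = -2 + (n² - 15) = -2 + (-15 + n²) = -17 + n²)
B(V) = -57/V + V/20 (B(V) = V*(1/20) - 57/V = V/20 - 57/V = -57/V + V/20)
(-36009 + r(-55, 89))/(B(-101) - 30086) = (-36009 + (-17 + 89²))/((-57/(-101) + (1/20)*(-101)) - 30086) = (-36009 + (-17 + 7921))/((-57*(-1/101) - 101/20) - 30086) = (-36009 + 7904)/((57/101 - 101/20) - 30086) = -28105/(-9061/2020 - 30086) = -28105/(-60782781/2020) = -28105*(-2020/60782781) = 56772100/60782781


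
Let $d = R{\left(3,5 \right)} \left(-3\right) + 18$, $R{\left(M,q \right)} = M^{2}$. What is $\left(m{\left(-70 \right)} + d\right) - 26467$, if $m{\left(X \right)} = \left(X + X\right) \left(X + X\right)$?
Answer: $-6876$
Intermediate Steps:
$m{\left(X \right)} = 4 X^{2}$ ($m{\left(X \right)} = 2 X 2 X = 4 X^{2}$)
$d = -9$ ($d = 3^{2} \left(-3\right) + 18 = 9 \left(-3\right) + 18 = -27 + 18 = -9$)
$\left(m{\left(-70 \right)} + d\right) - 26467 = \left(4 \left(-70\right)^{2} - 9\right) - 26467 = \left(4 \cdot 4900 - 9\right) - 26467 = \left(19600 - 9\right) - 26467 = 19591 - 26467 = -6876$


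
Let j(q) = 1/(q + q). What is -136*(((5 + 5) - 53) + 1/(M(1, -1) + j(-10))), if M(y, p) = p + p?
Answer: 242488/41 ≈ 5914.3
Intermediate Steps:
M(y, p) = 2*p
j(q) = 1/(2*q)
-136*(((5 + 5) - 53) + 1/(M(1, -1) + j(-10))) = -136*(((5 + 5) - 53) + 1/(2*(-1) + (1/2)/(-10))) = -136*((10 - 53) + 1/(-2 + (1/2)*(-1/10))) = -136*(-43 + 1/(-2 - 1/20)) = -136*(-43 + 1/(-41/20)) = -136*(-43 - 20/41) = -136*(-1783/41) = 242488/41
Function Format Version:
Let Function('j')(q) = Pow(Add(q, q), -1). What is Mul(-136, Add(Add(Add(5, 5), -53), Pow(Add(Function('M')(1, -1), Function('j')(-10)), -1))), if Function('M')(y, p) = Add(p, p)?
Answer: Rational(242488, 41) ≈ 5914.3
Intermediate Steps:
Function('M')(y, p) = Mul(2, p)
Function('j')(q) = Mul(Rational(1, 2), Pow(q, -1)) (Function('j')(q) = Pow(Mul(2, q), -1) = Mul(Rational(1, 2), Pow(q, -1)))
Mul(-136, Add(Add(Add(5, 5), -53), Pow(Add(Function('M')(1, -1), Function('j')(-10)), -1))) = Mul(-136, Add(Add(Add(5, 5), -53), Pow(Add(Mul(2, -1), Mul(Rational(1, 2), Pow(-10, -1))), -1))) = Mul(-136, Add(Add(10, -53), Pow(Add(-2, Mul(Rational(1, 2), Rational(-1, 10))), -1))) = Mul(-136, Add(-43, Pow(Add(-2, Rational(-1, 20)), -1))) = Mul(-136, Add(-43, Pow(Rational(-41, 20), -1))) = Mul(-136, Add(-43, Rational(-20, 41))) = Mul(-136, Rational(-1783, 41)) = Rational(242488, 41)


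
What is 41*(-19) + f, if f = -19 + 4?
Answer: -794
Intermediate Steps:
f = -15
41*(-19) + f = 41*(-19) - 15 = -779 - 15 = -794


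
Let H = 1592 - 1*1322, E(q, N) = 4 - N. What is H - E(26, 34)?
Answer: 300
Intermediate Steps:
H = 270 (H = 1592 - 1322 = 270)
H - E(26, 34) = 270 - (4 - 1*34) = 270 - (4 - 34) = 270 - 1*(-30) = 270 + 30 = 300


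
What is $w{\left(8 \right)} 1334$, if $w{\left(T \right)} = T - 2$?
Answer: $8004$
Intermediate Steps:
$w{\left(T \right)} = -2 + T$
$w{\left(8 \right)} 1334 = \left(-2 + 8\right) 1334 = 6 \cdot 1334 = 8004$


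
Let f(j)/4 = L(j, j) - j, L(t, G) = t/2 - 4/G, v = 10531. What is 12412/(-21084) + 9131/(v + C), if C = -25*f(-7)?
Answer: 117006206/373539957 ≈ 0.31324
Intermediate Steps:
L(t, G) = t/2 - 4/G (L(t, G) = t*(1/2) - 4/G = t/2 - 4/G)
f(j) = -16/j - 2*j (f(j) = 4*((j/2 - 4/j) - j) = 4*(-4/j - j/2) = -16/j - 2*j)
C = -2850/7 (C = -25*(-16/(-7) - 2*(-7)) = -25*(-16*(-1/7) + 14) = -25*(16/7 + 14) = -25*114/7 = -2850/7 ≈ -407.14)
12412/(-21084) + 9131/(v + C) = 12412/(-21084) + 9131/(10531 - 2850/7) = 12412*(-1/21084) + 9131/(70867/7) = -3103/5271 + 9131*(7/70867) = -3103/5271 + 63917/70867 = 117006206/373539957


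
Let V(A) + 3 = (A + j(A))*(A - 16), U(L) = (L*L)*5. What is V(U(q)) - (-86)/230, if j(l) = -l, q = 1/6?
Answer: -302/115 ≈ -2.6261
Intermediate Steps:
q = 1/6 ≈ 0.16667
U(L) = 5*L**2 (U(L) = L**2*5 = 5*L**2)
V(A) = -3 (V(A) = -3 + (A - A)*(A - 16) = -3 + 0*(-16 + A) = -3 + 0 = -3)
V(U(q)) - (-86)/230 = -3 - (-86)/230 = -3 - 1*(-43/115) = -3 + 43/115 = -302/115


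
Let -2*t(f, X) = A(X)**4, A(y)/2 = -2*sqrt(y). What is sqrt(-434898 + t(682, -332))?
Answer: I*sqrt(14543570) ≈ 3813.6*I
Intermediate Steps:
A(y) = -4*sqrt(y) (A(y) = 2*(-2*sqrt(y)) = -4*sqrt(y))
t(f, X) = -128*X**2 (t(f, X) = -256*X**2/2 = -128*X**2)
sqrt(-434898 + t(682, -332)) = sqrt(-434898 - 128*(-332)**2) = sqrt(-434898 - 128*110224) = sqrt(-434898 - 14108672) = sqrt(-14543570) = I*sqrt(14543570)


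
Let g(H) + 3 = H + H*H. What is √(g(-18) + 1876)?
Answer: √2179 ≈ 46.680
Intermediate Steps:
g(H) = -3 + H + H² (g(H) = -3 + (H + H*H) = -3 + (H + H²) = -3 + H + H²)
√(g(-18) + 1876) = √((-3 - 18 + (-18)²) + 1876) = √((-3 - 18 + 324) + 1876) = √(303 + 1876) = √2179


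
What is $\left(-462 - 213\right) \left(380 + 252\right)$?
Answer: $-426600$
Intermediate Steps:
$\left(-462 - 213\right) \left(380 + 252\right) = \left(-675\right) 632 = -426600$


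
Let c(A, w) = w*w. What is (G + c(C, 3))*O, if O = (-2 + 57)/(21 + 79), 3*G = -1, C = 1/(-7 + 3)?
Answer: 143/30 ≈ 4.7667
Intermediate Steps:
C = -1/4 (C = 1/(-4) = -1/4 ≈ -0.25000)
G = -1/3 (G = (1/3)*(-1) = -1/3 ≈ -0.33333)
O = 11/20 (O = 55/100 = 55*(1/100) = 11/20 ≈ 0.55000)
c(A, w) = w**2
(G + c(C, 3))*O = (-1/3 + 3**2)*(11/20) = (-1/3 + 9)*(11/20) = (26/3)*(11/20) = 143/30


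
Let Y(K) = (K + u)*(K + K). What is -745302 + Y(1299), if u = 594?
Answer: 4172712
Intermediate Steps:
Y(K) = 2*K*(594 + K) (Y(K) = (K + 594)*(K + K) = (594 + K)*(2*K) = 2*K*(594 + K))
-745302 + Y(1299) = -745302 + 2*1299*(594 + 1299) = -745302 + 2*1299*1893 = -745302 + 4918014 = 4172712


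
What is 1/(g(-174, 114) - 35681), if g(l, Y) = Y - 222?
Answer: -1/35789 ≈ -2.7942e-5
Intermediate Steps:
g(l, Y) = -222 + Y
1/(g(-174, 114) - 35681) = 1/((-222 + 114) - 35681) = 1/(-108 - 35681) = 1/(-35789) = -1/35789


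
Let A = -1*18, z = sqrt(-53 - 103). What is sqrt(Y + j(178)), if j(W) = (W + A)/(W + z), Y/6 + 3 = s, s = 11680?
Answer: sqrt(2)*sqrt((3117799 + 35031*I*sqrt(39))/(89 + I*sqrt(39))) ≈ 264.69 - 0.00011856*I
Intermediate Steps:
Y = 70062 (Y = -18 + 6*11680 = -18 + 70080 = 70062)
z = 2*I*sqrt(39) (z = sqrt(-156) = 2*I*sqrt(39) ≈ 12.49*I)
A = -18
j(W) = (-18 + W)/(W + 2*I*sqrt(39)) (j(W) = (W - 18)/(W + 2*I*sqrt(39)) = (-18 + W)/(W + 2*I*sqrt(39)))
sqrt(Y + j(178)) = sqrt(70062 + (-18 + 178)/(178 + 2*I*sqrt(39))) = sqrt(70062 + 160/(178 + 2*I*sqrt(39)))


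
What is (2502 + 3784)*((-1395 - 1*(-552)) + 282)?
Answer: -3526446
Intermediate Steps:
(2502 + 3784)*((-1395 - 1*(-552)) + 282) = 6286*((-1395 + 552) + 282) = 6286*(-843 + 282) = 6286*(-561) = -3526446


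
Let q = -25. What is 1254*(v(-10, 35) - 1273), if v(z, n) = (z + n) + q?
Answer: -1596342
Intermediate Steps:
v(z, n) = -25 + n + z (v(z, n) = (z + n) - 25 = (n + z) - 25 = -25 + n + z)
1254*(v(-10, 35) - 1273) = 1254*((-25 + 35 - 10) - 1273) = 1254*(0 - 1273) = 1254*(-1273) = -1596342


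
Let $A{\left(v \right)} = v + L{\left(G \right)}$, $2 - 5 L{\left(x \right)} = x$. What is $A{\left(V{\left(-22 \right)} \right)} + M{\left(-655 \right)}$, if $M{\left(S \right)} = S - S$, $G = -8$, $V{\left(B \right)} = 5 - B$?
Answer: $29$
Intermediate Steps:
$L{\left(x \right)} = \frac{2}{5} - \frac{x}{5}$
$M{\left(S \right)} = 0$
$A{\left(v \right)} = 2 + v$ ($A{\left(v \right)} = v + \left(\frac{2}{5} - - \frac{8}{5}\right) = v + \left(\frac{2}{5} + \frac{8}{5}\right) = v + 2 = 2 + v$)
$A{\left(V{\left(-22 \right)} \right)} + M{\left(-655 \right)} = \left(2 + \left(5 - -22\right)\right) + 0 = \left(2 + \left(5 + 22\right)\right) + 0 = \left(2 + 27\right) + 0 = 29 + 0 = 29$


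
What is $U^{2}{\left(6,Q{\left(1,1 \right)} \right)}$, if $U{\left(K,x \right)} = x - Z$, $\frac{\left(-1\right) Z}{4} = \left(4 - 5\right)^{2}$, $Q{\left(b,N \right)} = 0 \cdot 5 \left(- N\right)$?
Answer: $16$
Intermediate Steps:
$Q{\left(b,N \right)} = 0$ ($Q{\left(b,N \right)} = 0 \left(- N\right) = 0$)
$Z = -4$ ($Z = - 4 \left(4 - 5\right)^{2} = - 4 \left(-1\right)^{2} = \left(-4\right) 1 = -4$)
$U{\left(K,x \right)} = 4 + x$ ($U{\left(K,x \right)} = x - -4 = x + 4 = 4 + x$)
$U^{2}{\left(6,Q{\left(1,1 \right)} \right)} = \left(4 + 0\right)^{2} = 4^{2} = 16$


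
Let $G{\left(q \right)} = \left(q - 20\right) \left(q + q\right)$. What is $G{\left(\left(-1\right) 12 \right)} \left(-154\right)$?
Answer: $-118272$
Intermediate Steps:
$G{\left(q \right)} = 2 q \left(-20 + q\right)$ ($G{\left(q \right)} = \left(-20 + q\right) 2 q = 2 q \left(-20 + q\right)$)
$G{\left(\left(-1\right) 12 \right)} \left(-154\right) = 2 \left(\left(-1\right) 12\right) \left(-20 - 12\right) \left(-154\right) = 2 \left(-12\right) \left(-20 - 12\right) \left(-154\right) = 2 \left(-12\right) \left(-32\right) \left(-154\right) = 768 \left(-154\right) = -118272$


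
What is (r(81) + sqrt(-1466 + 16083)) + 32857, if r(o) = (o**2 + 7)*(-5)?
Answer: 17 + sqrt(14617) ≈ 137.90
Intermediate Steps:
r(o) = -35 - 5*o**2 (r(o) = (7 + o**2)*(-5) = -35 - 5*o**2)
(r(81) + sqrt(-1466 + 16083)) + 32857 = ((-35 - 5*81**2) + sqrt(-1466 + 16083)) + 32857 = ((-35 - 5*6561) + sqrt(14617)) + 32857 = ((-35 - 32805) + sqrt(14617)) + 32857 = (-32840 + sqrt(14617)) + 32857 = 17 + sqrt(14617)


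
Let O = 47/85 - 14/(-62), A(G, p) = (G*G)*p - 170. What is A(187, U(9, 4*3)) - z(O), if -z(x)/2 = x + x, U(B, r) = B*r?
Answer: 9951038278/2635 ≈ 3.7765e+6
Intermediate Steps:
A(G, p) = -170 + p*G² (A(G, p) = G²*p - 170 = p*G² - 170 = -170 + p*G²)
O = 2052/2635 (O = 47*(1/85) - 14*(-1/62) = 47/85 + 7/31 = 2052/2635 ≈ 0.77875)
z(x) = -4*x (z(x) = -2*(x + x) = -4*x)
A(187, U(9, 4*3)) - z(O) = (-170 + (9*(4*3))*187²) - (-4)*2052/2635 = (-170 + (9*12)*34969) - 1*(-8208/2635) = (-170 + 108*34969) + 8208/2635 = (-170 + 3776652) + 8208/2635 = 3776482 + 8208/2635 = 9951038278/2635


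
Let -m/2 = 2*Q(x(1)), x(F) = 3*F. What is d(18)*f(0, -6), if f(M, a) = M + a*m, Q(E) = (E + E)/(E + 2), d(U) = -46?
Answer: -6624/5 ≈ -1324.8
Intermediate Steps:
Q(E) = 2*E/(2 + E) (Q(E) = (2*E)/(2 + E) = 2*E/(2 + E))
m = -24/5 (m = -4*2*(3*1)/(2 + 3*1) = -4*2*3/(2 + 3) = -4*2*3/5 = -4*2*3*(1/5) = -4*6/5 = -2*12/5 = -24/5 ≈ -4.8000)
f(M, a) = M - 24*a/5 (f(M, a) = M + a*(-24/5) = M - 24*a/5)
d(18)*f(0, -6) = -46*(0 - 24/5*(-6)) = -46*(0 + 144/5) = -46*144/5 = -6624/5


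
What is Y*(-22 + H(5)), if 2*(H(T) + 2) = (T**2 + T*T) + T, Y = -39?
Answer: -273/2 ≈ -136.50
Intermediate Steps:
H(T) = -2 + T**2 + T/2 (H(T) = -2 + ((T**2 + T*T) + T)/2 = -2 + ((T**2 + T**2) + T)/2 = -2 + (2*T**2 + T)/2 = -2 + (T + 2*T**2)/2 = -2 + (T**2 + T/2) = -2 + T**2 + T/2)
Y*(-22 + H(5)) = -39*(-22 + (-2 + 5**2 + (1/2)*5)) = -39*(-22 + (-2 + 25 + 5/2)) = -39*(-22 + 51/2) = -39*7/2 = -273/2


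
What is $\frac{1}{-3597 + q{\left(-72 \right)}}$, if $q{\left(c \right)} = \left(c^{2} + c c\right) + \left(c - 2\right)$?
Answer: $\frac{1}{6697} \approx 0.00014932$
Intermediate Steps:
$q{\left(c \right)} = -2 + c + 2 c^{2}$ ($q{\left(c \right)} = \left(c^{2} + c^{2}\right) + \left(-2 + c\right) = 2 c^{2} + \left(-2 + c\right) = -2 + c + 2 c^{2}$)
$\frac{1}{-3597 + q{\left(-72 \right)}} = \frac{1}{-3597 - \left(74 - 10368\right)} = \frac{1}{-3597 - -10294} = \frac{1}{-3597 + 10294} = \frac{1}{6697}$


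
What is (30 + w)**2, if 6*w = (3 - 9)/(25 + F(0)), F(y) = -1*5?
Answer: 358801/400 ≈ 897.00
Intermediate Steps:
F(y) = -5
w = -1/20 (w = ((3 - 9)/(25 - 5))/6 = (-6/20)/6 = (-6*1/20)/6 = (1/6)*(-3/10) = -1/20 ≈ -0.050000)
(30 + w)**2 = (30 - 1/20)**2 = (599/20)**2 = 358801/400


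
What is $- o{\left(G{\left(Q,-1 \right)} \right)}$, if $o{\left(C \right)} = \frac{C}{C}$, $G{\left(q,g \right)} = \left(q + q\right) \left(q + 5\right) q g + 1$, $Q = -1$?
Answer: $-1$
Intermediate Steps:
$G{\left(q,g \right)} = 1 + 2 g q^{2} \left(5 + q\right)$ ($G{\left(q,g \right)} = 2 q \left(5 + q\right) q g + 1 = 2 q^{2} \left(5 + q\right) g + 1 = 2 g q^{2} \left(5 + q\right) + 1 = 1 + 2 g q^{2} \left(5 + q\right)$)
$o{\left(C \right)} = 1$
$- o{\left(G{\left(Q,-1 \right)} \right)} = \left(-1\right) 1 = -1$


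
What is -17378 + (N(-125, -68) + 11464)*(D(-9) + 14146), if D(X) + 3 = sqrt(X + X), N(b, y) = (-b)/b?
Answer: 162103831 + 34389*I*sqrt(2) ≈ 1.621e+8 + 48633.0*I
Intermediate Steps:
N(b, y) = -1
D(X) = -3 + sqrt(2)*sqrt(X) (D(X) = -3 + sqrt(X + X) = -3 + sqrt(2*X) = -3 + sqrt(2)*sqrt(X))
-17378 + (N(-125, -68) + 11464)*(D(-9) + 14146) = -17378 + (-1 + 11464)*((-3 + sqrt(2)*sqrt(-9)) + 14146) = -17378 + 11463*((-3 + sqrt(2)*(3*I)) + 14146) = -17378 + 11463*((-3 + 3*I*sqrt(2)) + 14146) = -17378 + 11463*(14143 + 3*I*sqrt(2)) = -17378 + (162121209 + 34389*I*sqrt(2)) = 162103831 + 34389*I*sqrt(2)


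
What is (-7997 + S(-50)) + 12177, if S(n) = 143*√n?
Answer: 4180 + 715*I*√2 ≈ 4180.0 + 1011.2*I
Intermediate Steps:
(-7997 + S(-50)) + 12177 = (-7997 + 143*√(-50)) + 12177 = (-7997 + 143*(5*I*√2)) + 12177 = (-7997 + 715*I*√2) + 12177 = 4180 + 715*I*√2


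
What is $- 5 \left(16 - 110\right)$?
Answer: $470$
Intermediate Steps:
$- 5 \left(16 - 110\right) = \left(-5\right) \left(-94\right) = 470$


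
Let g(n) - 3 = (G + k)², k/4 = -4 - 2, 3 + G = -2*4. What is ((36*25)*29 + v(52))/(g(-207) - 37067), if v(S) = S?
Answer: -26152/35839 ≈ -0.72971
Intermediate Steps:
G = -11 (G = -3 - 2*4 = -3 - 8 = -11)
k = -24 (k = 4*(-4 - 2) = 4*(-6) = -24)
g(n) = 1228 (g(n) = 3 + (-11 - 24)² = 3 + (-35)² = 3 + 1225 = 1228)
((36*25)*29 + v(52))/(g(-207) - 37067) = ((36*25)*29 + 52)/(1228 - 37067) = (900*29 + 52)/(-35839) = (26100 + 52)*(-1/35839) = 26152*(-1/35839) = -26152/35839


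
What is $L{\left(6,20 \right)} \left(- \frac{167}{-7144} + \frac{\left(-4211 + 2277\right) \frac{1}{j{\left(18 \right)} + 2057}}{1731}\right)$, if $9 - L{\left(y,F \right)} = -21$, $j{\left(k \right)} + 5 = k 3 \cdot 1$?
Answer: $\frac{1487449165}{2170279332} \approx 0.68537$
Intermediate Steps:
$j{\left(k \right)} = -5 + 3 k$ ($j{\left(k \right)} = -5 + k 3 \cdot 1 = -5 + 3 k 1 = -5 + 3 k$)
$L{\left(y,F \right)} = 30$ ($L{\left(y,F \right)} = 9 - -21 = 9 + 21 = 30$)
$L{\left(6,20 \right)} \left(- \frac{167}{-7144} + \frac{\left(-4211 + 2277\right) \frac{1}{j{\left(18 \right)} + 2057}}{1731}\right) = 30 \left(- \frac{167}{-7144} + \frac{\left(-4211 + 2277\right) \frac{1}{\left(-5 + 3 \cdot 18\right) + 2057}}{1731}\right) = 30 \left(\left(-167\right) \left(- \frac{1}{7144}\right) + - \frac{1934}{\left(-5 + 54\right) + 2057} \cdot \frac{1}{1731}\right) = 30 \left(\frac{167}{7144} + - \frac{1934}{49 + 2057} \cdot \frac{1}{1731}\right) = 30 \left(\frac{167}{7144} + - \frac{1934}{2106} \cdot \frac{1}{1731}\right) = 30 \left(\frac{167}{7144} + \left(-1934\right) \frac{1}{2106} \cdot \frac{1}{1731}\right) = 30 \left(\frac{167}{7144} - \frac{967}{1822743}\right) = 30 \cdot \frac{297489833}{13021675992} = \frac{1487449165}{2170279332}$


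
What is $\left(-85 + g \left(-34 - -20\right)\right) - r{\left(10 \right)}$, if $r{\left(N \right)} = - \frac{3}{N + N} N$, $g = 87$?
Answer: $- \frac{2603}{2} \approx -1301.5$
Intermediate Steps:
$r{\left(N \right)} = - \frac{3}{2}$ ($r{\left(N \right)} = - \frac{3}{2 N} N = - \frac{3}{2}$)
$\left(-85 + g \left(-34 - -20\right)\right) - r{\left(10 \right)} = \left(-85 + 87 \left(-34 - -20\right)\right) - - \frac{3}{2} = \left(-85 + 87 \left(-34 + 20\right)\right) + \frac{3}{2} = \left(-85 + 87 \left(-14\right)\right) + \frac{3}{2} = \left(-85 - 1218\right) + \frac{3}{2} = -1303 + \frac{3}{2} = - \frac{2603}{2}$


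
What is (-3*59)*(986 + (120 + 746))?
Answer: -327804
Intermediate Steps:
(-3*59)*(986 + (120 + 746)) = -177*(986 + 866) = -177*1852 = -327804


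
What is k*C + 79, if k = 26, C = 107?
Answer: 2861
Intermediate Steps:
k*C + 79 = 26*107 + 79 = 2782 + 79 = 2861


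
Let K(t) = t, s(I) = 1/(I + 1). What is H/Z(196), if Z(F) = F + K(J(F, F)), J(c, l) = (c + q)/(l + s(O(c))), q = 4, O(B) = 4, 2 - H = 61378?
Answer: -15052464/48319 ≈ -311.52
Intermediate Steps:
H = -61376 (H = 2 - 1*61378 = 2 - 61378 = -61376)
s(I) = 1/(1 + I)
J(c, l) = (4 + c)/(1/5 + l) (J(c, l) = (c + 4)/(l + 1/(1 + 4)) = (4 + c)/(l + 1/5) = (4 + c)/(1/5 + l))
Z(F) = F + 5*(4 + F)/(1 + 5*F)
H/Z(196) = -61376*(1 + 5*196)/(20 + 5*196**2 + 6*196) = -61376*(1 + 980)/(20 + 5*38416 + 1176) = -61376*981/(20 + 192080 + 1176) = -61376/((1/981)*193276) = -61376/193276/981 = -61376*981/193276 = -15052464/48319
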